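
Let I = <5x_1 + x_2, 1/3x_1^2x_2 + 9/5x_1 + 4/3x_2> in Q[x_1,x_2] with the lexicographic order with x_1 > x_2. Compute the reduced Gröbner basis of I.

f_1 = 5x_1 + x_2, LT = x_1.
f_2 = 1/3x_1^2x_2 + 9/5x_1 + 4/3x_2, LT = x_1^2x_2.

S(f_1,f_2): lcm = x_1^2x_2. S = 1/5x_1x_2^2 - 27/5x_1 - 4x_2.
  reduce S modulo (f_1, f_2):
  remainder -1/25x_2^3 - 73/25x_2 ≠ 0; add g_3 = -1/25x_2^3 - 73/25x_2 to the basis.

The other S-polynomials (S(f_1,g_3), S(f_2,g_3)) all reduce to 0 modulo the current basis, so we have a Gröbner basis.
Inter-reduce: drop elements whose leading term is divisible by another's, tail-reduce, and make monic.

G = {x_1 + 1/5x_2, x_2^3 + 73x_2}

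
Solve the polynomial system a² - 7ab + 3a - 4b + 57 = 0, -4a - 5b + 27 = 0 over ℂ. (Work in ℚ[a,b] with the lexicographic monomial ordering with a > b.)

Compute a lex Gröbner basis by Buchberger's algorithm.
f_1 = a² - 7ab + 3a - 4b + 57, LT = a².
f_2 = -4a - 5b + 27, LT = a.

S(f_1,f_2): lcm = a². S = -33/4ab + 39/4a - 4b + 57.
  reduce S modulo (f_1, f_2):
  remainder 165/16b² - 575/8b + 1965/16 ≠ 0; add h_3 = 165/16b² - 575/8b + 1965/16 to the basis.

The other S-polynomials (S(f_1,h_3), S(f_2,h_3)) all reduce to 0 modulo the current basis, so we have a Gröbner basis.
Inter-reduce: drop elements whose leading term is divisible by another's, tail-reduce, and make monic.
Reduced Gröbner basis: {a + 5/4b - 27/4, b² - 230/33b + 131/11}.

From the last basis element, b² - 230/33b + 131/11 = 0, so b takes values in {3, 131/33}. Each choice, substituted upward through the basis, yields the corresponding point(s) of the solution set.
  b = 3: the earlier basis element becomes a - 3 = 0, giving a = 3 — point (3, 3).
  b = 131/33: the earlier basis element becomes a - 59/33 = 0, giving a = 59/33 — point (59/33, 131/33).

{(3, 3), (59/33, 131/33)}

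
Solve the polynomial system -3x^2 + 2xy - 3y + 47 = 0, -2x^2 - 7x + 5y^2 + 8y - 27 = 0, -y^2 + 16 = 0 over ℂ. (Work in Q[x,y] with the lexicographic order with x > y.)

Compute a lex Gröbner basis by Buchberger's algorithm.
f_1 = -3x^2 + 2xy - 3y + 47, LT = x^2.
f_2 = -2x^2 - 7x + 5y^2 + 8y - 27, LT = x^2.
f_3 = -y^2 + 16, LT = y^2.

S(f_1,f_2): lcm = x^2. S = -2/3xy - 7/2x + 5/2y^2 + 5y - 175/6.
  reduce S modulo (f_1, f_2, f_3):
  remainder -2/3xy - 7/2x + 5y + 65/6 ≠ 0; add h_4 = -2/3xy - 7/2x + 5y + 65/6 to the basis.

S(f_1,h_4): lcm = x^2y. S = -21/4x^2 - 2/3xy^2 + 15/2xy + 65/4x + y^2 - 47/3y.
  reduce S modulo (f_1, f_2, f_3, h_4):
  remainder -185/12x + 235/12y - 5/4 ≠ 0; add h_5 = -185/12x + 235/12y - 5/4 to the basis.

S(f_2,h_4): lcm = x^2y. S = -21/4x^2 + 11xy + 65/4x - 5/2y^3 - 4y^2 + 27/2y.
  reduce S modulo (f_1, f_2, f_3, h_4, h_5):
  remainder 45/8y - 45/2 ≠ 0; add h_6 = 45/8y - 45/2 to the basis.

The other S-polynomials (S(f_1,f_3), S(f_2,f_3), S(f_3,h_4), S(f_1,h_5), S(f_2,h_5), S(f_3,h_5), S(h_4,h_5), S(f_1,h_6), S(f_2,h_6), S(f_3,h_6), S(h_4,h_6), S(h_5,h_6)) all reduce to 0 modulo the current basis, so we have a Gröbner basis.
Inter-reduce: drop elements whose leading term is divisible by another's, tail-reduce, and make monic.
Reduced Gröbner basis: {x - 5, y - 4}.

A lex Gröbner basis eliminates variables successively. Here y - 4 depends only on y, with roots {4}; lifting each root through the earlier basis elements recovers the full solutions.
  y = 4: the earlier basis element becomes x - 5 = 0, giving x = 5 — point (5, 4).
Zero-dimensionality of the ideal guarantees finitely many solutions over ℂ.

{(5, 4)}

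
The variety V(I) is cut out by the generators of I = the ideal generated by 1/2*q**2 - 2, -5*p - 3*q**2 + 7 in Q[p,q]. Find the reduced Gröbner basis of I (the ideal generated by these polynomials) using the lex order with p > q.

f_1 = 1/2*q**2 - 2, LT = q**2.
f_2 = -5*p - 3*q**2 + 7, LT = p.

The S-polynomials (S(f_1,f_2)) all reduce to 0 modulo the current basis, so we have a Gröbner basis.

G = {p + 1, q**2 - 4}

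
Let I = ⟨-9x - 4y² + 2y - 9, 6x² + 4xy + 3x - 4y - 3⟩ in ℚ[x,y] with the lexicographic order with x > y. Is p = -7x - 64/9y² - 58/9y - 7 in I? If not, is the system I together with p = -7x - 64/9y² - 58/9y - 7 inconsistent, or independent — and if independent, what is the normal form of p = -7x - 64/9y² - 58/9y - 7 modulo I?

-7x - 64/9y² - 58/9y - 7 is independent of I; its normal form modulo I is -4y² - 8y.

First compute the reduced Gröbner basis of I by Buchberger's algorithm.
f_1 = -9x - 4y² + 2y - 9, LT = x.
f_2 = 6x² + 4xy + 3x - 4y - 3, LT = x².

S(f_1,f_2): lcm = x². S = 4/9xy² - 8/9xy + ½x + ⅔y + ½.
  leading term xy²: subtract (-4/81y²)·f_1 from 4/9xy² - 8/9xy + ½x + ⅔y + ½ → -8/9xy + ½x - 16/81y⁴ + 8/81y³ - 4/9y² + ⅔y + ½
  leading term xy: subtract (8/81y)·f_1 from -8/9xy + ½x - 16/81y⁴ + 8/81y³ - 4/9y² + ⅔y + ½ → ½x - 16/81y⁴ + 40/81y³ - 52/81y² + 14/9y + ½
  leading term x: subtract (-1/18)·f_1 from ½x - 16/81y⁴ + 40/81y³ - 52/81y² + 14/9y + ½ → -16/81y⁴ + 40/81y³ - 70/81y² + 5/3y
  leading term y⁴: no divisor's leading term divides it; move -16/81y⁴ to the remainder.
  leading term y³: no divisor's leading term divides it; move 40/81y³ to the remainder.
  leading term y²: no divisor's leading term divides it; move -70/81y² to the remainder.
  leading term y: no divisor's leading term divides it; move 5/3y to the remainder.
  remainder -16/81y⁴ + 40/81y³ - 70/81y² + 5/3y ≠ 0; add h_3 = -16/81y⁴ + 40/81y³ - 70/81y² + 5/3y to the basis.

S(f_1,h_3): leading monomials are coprime, so the S-polynomial reduces to 0 (Buchberger's first criterion).
S(f_2,h_3): leading monomials are coprime, so the S-polynomial reduces to 0 (Buchberger's first criterion).
Every S-polynomial of the final basis reduces to 0, so we have a Gröbner basis.
Inter-reduce: drop elements whose leading term is divisible by another's, tail-reduce, and make monic.
Reduced Gröbner basis: {x + 4/9y² - 2/9y + 1, y⁴ - 5/2y³ + 35/8y² - 135/16y}.
Label its elements g_1 = x + 4/9y² - 2/9y + 1, g_2 = y⁴ - 5/2y³ + 35/8y² - 135/16y.

Reduce p = -7x - 64/9y² - 58/9y - 7 modulo G:
  leading term x: subtract (-7)·g_1 from -7x - 64/9y² - 58/9y - 7 → -4y² - 8y
  leading term y²: no divisor's leading term divides it; move -4y² to the remainder.
  leading term y: no divisor's leading term divides it; move -8y to the remainder.
  normal form = -4y² - 8y.
The normal form is nonzero, so p ∉ I. Since p minus its normal form lies in I, I + (p) = I + (r) where r = -4y² - 8y; decide whether this ideal is the whole ring.
Run Buchberger on G together with r (pairs among the g_i already reduce to 0 since G is a Gröbner basis):
g_1 = x + 4/9y² - 2/9y + 1, LT = x.
g_2 = y⁴ - 5/2y³ + 35/8y² - 135/16y, LT = y⁴.
r = -4y² - 8y, LT = y².

S(g_1,g_2): leading monomials are coprime, so the S-polynomial reduces to 0 (Buchberger's first criterion).
S(g_1,r): leading monomials are coprime, so the S-polynomial reduces to 0 (Buchberger's first criterion).
S(g_2,r): lcm = y⁴. S = -9/2y³ + 35/8y² - 135/16y.
  leading term y³: subtract (9/8y)·r from -9/2y³ + 35/8y² - 135/16y → 107/8y² - 135/16y
  leading term y²: subtract (-107/32)·r from 107/8y² - 135/16y → -563/16y
  leading term y: no divisor's leading term divides it; move -563/16y to the remainder.
  remainder -563/16y ≠ 0; add m_4 = -563/16y to the basis.

S(g_1,m_4): leading monomials are coprime, so the S-polynomial reduces to 0 (Buchberger's first criterion).
S(g_2,m_4): lcm = y⁴. S = -5/2y³ + 35/8y² - 135/16y.
  leading term y³: subtract (⅝y)·r from -5/2y³ + 35/8y² - 135/16y → 75/8y² - 135/16y
  leading term y²: subtract (-75/32)·r from 75/8y² - 135/16y → -435/16y
  leading term y: subtract (435/563)·m_4 from -435/16y → 0
  remainder 0.

S(r,m_4): lcm = y². S = 2y.
  leading term y: subtract (-32/563)·m_4 from 2y → 0
  remainder 0.

Every S-polynomial of the final basis reduces to 0, so we have a Gröbner basis.
Inter-reduce: drop elements whose leading term is divisible by another's, tail-reduce, and make monic.
Reduced Gröbner basis: {x + 1, y}.
The reduced Gröbner basis of I + (p) is {x + 1, y} ≠ {1}, a proper ideal, so the enlarged system stays consistent: p is independent of I, with normal form -4y² - 8y.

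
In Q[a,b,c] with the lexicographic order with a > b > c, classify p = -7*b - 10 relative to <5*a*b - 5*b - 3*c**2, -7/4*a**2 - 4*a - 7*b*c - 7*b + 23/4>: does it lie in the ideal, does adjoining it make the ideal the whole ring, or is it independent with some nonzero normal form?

-7*b - 10 is independent of I; its normal form modulo I is -7*b - 10.

First compute the reduced Gröbner basis of I by Buchberger's algorithm.
f_1 = 5*a*b - 5*b - 3*c**2, LT = a*b.
f_2 = -7/4*a**2 - 4*a - 7*b*c - 7*b + 23/4, LT = a**2.

S(f_1,f_2): lcm = a**2*b. S = -23/7*a*b - 3/5*a*c**2 - 4*b**2*c - 4*b**2 + 23/7*b.
  leading term a*b: subtract (-23/35)·f_1 from -23/7*a*b - 3/5*a*c**2 - 4*b**2*c - 4*b**2 + 23/7*b → -3/5*a*c**2 - 4*b**2*c - 4*b**2 - 69/35*c**2
  leading term a*c**2: no divisor's leading term divides it; move -3/5*a*c**2 to the remainder.
  leading term b**2*c: no divisor's leading term divides it; move -4*b**2*c to the remainder.
  leading term b**2: no divisor's leading term divides it; move -4*b**2 to the remainder.
  leading term c**2: no divisor's leading term divides it; move -69/35*c**2 to the remainder.
  remainder -3/5*a*c**2 - 4*b**2*c - 4*b**2 - 69/35*c**2 ≠ 0; add h_3 = -3/5*a*c**2 - 4*b**2*c - 4*b**2 - 69/35*c**2 to the basis.

S(f_1,h_3): lcm = a*b*c**2. S = -20/3*b**3*c - 20/3*b**3 - 30/7*b*c**2 - 3/5*c**4.
  leading term b**3*c: no divisor's leading term divides it; move -20/3*b**3*c to the remainder.
  leading term b**3: no divisor's leading term divides it; move -20/3*b**3 to the remainder.
  leading term b*c**2: no divisor's leading term divides it; move -30/7*b*c**2 to the remainder.
  leading term c**4: no divisor's leading term divides it; move -3/5*c**4 to the remainder.
  remainder -20/3*b**3*c - 20/3*b**3 - 30/7*b*c**2 - 3/5*c**4 ≠ 0; add h_4 = -20/3*b**3*c - 20/3*b**3 - 30/7*b*c**2 - 3/5*c**4 to the basis.

The other S-polynomials (S(f_2,h_3), S(f_1,h_4), S(f_2,h_4), S(h_3,h_4)) all reduce to 0 modulo the current basis, so we have a Gröbner basis.
Inter-reduce: drop elements whose leading term is divisible by another's, tail-reduce, and make monic.
Reduced Gröbner basis: {a**2 + 16/7*a + 4*b*c + 4*b - 23/7, a*b - b - 3/5*c**2, a*c**2 + 20/3*b**2*c + 20/3*b**2 + 23/7*c**2, b**3*c + b**3 + 9/14*b*c**2 + 9/100*c**4}.
Label its elements g_1 = a**2 + 16/7*a + 4*b*c + 4*b - 23/7, g_2 = a*b - b - 3/5*c**2, g_3 = a*c**2 + 20/3*b**2*c + 20/3*b**2 + 23/7*c**2, g_4 = b**3*c + b**3 + 9/14*b*c**2 + 9/100*c**4.

Reduce p = -7*b - 10 modulo G:
  leading term b: no divisor's leading term divides it; move -7*b to the remainder.
  leading term 1: no divisor's leading term divides it; move -10 to the remainder.
  normal form = -7*b - 10.
The normal form is nonzero, so p ∉ I. Since p minus its normal form lies in I, I + (p) = I + (r) where r = -7*b - 10; decide whether this ideal is the whole ring.
Run Buchberger on G together with r (pairs among the g_i already reduce to 0 since G is a Gröbner basis):
g_1 = a**2 + 16/7*a + 4*b*c + 4*b - 23/7, LT = a**2.
g_2 = a*b - b - 3/5*c**2, LT = a*b.
g_3 = a*c**2 + 20/3*b**2*c + 20/3*b**2 + 23/7*c**2, LT = a*c**2.
g_4 = b**3*c + b**3 + 9/14*b*c**2 + 9/100*c**4, LT = b**3*c.
r = -7*b - 10, LT = b.

S(g_2,r): lcm = a*b. S = -10/7*a - b - 3/5*c**2.
  leading term a: no divisor's leading term divides it; move -10/7*a to the remainder.
  leading term b: subtract (1/7)·r from -b - 3/5*c**2 → -3/5*c**2 + 10/7
  leading term c**2: no divisor's leading term divides it; move -3/5*c**2 to the remainder.
  leading term 1: no divisor's leading term divides it; move 10/7 to the remainder.
  remainder -10/7*a - 3/5*c**2 + 10/7 ≠ 0; add m_6 = -10/7*a - 3/5*c**2 + 10/7 to the basis.

S(g_4,r): lcm = b**3*c. S = b**3 - 10/7*b**2*c + 9/14*b*c**2 + 9/100*c**4.
  leading term b**3: subtract (-1/7*b**2)·r from b**3 - 10/7*b**2*c + 9/14*b*c**2 + 9/100*c**4 → -10/7*b**2*c - 10/7*b**2 + 9/14*b*c**2 + 9/100*c**4
  leading term b**2*c: subtract (10/49*b*c)·r from -10/7*b**2*c - 10/7*b**2 + 9/14*b*c**2 + 9/100*c**4 → -10/7*b**2 + 9/14*b*c**2 + 100/49*b*c + 9/100*c**4
  leading term b**2: subtract (10/49*b)·r from -10/7*b**2 + 9/14*b*c**2 + 100/49*b*c + 9/100*c**4 → 9/14*b*c**2 + 100/49*b*c + 100/49*b + 9/100*c**4
  leading term b*c**2: subtract (-9/98*c**2)·r from 9/14*b*c**2 + 100/49*b*c + 100/49*b + 9/100*c**4 → 100/49*b*c + 100/49*b + 9/100*c**4 - 45/49*c**2
  leading term b*c: subtract (-100/343*c)·r from 100/49*b*c + 100/49*b + 9/100*c**4 - 45/49*c**2 → 100/49*b + 9/100*c**4 - 45/49*c**2 - 1000/343*c
  leading term b: subtract (-100/343)·r from 100/49*b + 9/100*c**4 - 45/49*c**2 - 1000/343*c → 9/100*c**4 - 45/49*c**2 - 1000/343*c - 1000/343
  leading term c**4: no divisor's leading term divides it; move 9/100*c**4 to the remainder.
  leading term c**2: no divisor's leading term divides it; move -45/49*c**2 to the remainder.
  leading term c: no divisor's leading term divides it; move -1000/343*c to the remainder.
  leading term 1: no divisor's leading term divides it; move -1000/343 to the remainder.
  remainder 9/100*c**4 - 45/49*c**2 - 1000/343*c - 1000/343 ≠ 0; add m_7 = 9/100*c**4 - 45/49*c**2 - 1000/343*c - 1000/343 to the basis.

The other S-polynomials (S(g_1,g_2), S(g_1,g_3), S(g_1,g_4), S(g_1,r), S(g_2,g_3), S(g_2,g_4), S(g_3,g_4), S(g_3,r), S(g_1,m_6), S(g_2,m_6), S(g_3,m_6), S(g_4,m_6), S(r,m_6), S(g_1,m_7), S(g_2,m_7), S(g_3,m_7), S(g_4,m_7), S(r,m_7), S(m_6,m_7)) all reduce to 0 modulo the current basis, so we have a Gröbner basis.
Inter-reduce: drop elements whose leading term is divisible by another's, tail-reduce, and make monic.
Reduced Gröbner basis: {a + 21/50*c**2 - 1, b + 10/7, c**4 - 500/49*c**2 - 100000/3087*c - 100000/3087}.
The reduced Gröbner basis of I + (p) is {a + 21/50*c**2 - 1, b + 10/7, c**4 - 500/49*c**2 - 100000/3087*c - 100000/3087} ≠ {1}, a proper ideal, so the enlarged system stays consistent: p is independent of I, with normal form -7*b - 10.

The remainder on division by a Gröbner basis is unique — it is the normal form.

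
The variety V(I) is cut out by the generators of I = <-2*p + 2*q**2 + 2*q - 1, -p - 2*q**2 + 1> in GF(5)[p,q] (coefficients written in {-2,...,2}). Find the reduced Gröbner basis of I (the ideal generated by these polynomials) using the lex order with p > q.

This is the nonlinear analogue of row-reducing a linear system.

f_1 = -2*p + 2*q**2 + 2*q - 1, LT = p.
f_2 = -p - 2*q**2 + 1, LT = p.

S(f_1,f_2): lcm = p. S = 2*q**2 - q - 1.
  leading term q**2: no divisor's leading term divides it; move 2*q**2 to the remainder.
  leading term q: no divisor's leading term divides it; move -q to the remainder.
  leading term 1: no divisor's leading term divides it; move -1 to the remainder.
  remainder 2*q**2 - q - 1 ≠ 0; add g_3 = 2*q**2 - q - 1 to the basis.

The other S-polynomials (S(f_1,g_3), S(f_2,g_3)) all reduce to 0 modulo the current basis, so we have a Gröbner basis.
Inter-reduce: drop elements whose leading term is divisible by another's, tail-reduce, and make monic.

G = {p + q, q**2 + 2*q + 2}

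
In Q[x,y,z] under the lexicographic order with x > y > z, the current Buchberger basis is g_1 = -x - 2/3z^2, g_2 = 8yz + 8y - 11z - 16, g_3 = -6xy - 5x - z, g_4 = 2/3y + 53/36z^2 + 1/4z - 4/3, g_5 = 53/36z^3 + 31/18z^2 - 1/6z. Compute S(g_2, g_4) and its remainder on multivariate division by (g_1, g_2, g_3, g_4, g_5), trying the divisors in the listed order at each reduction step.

lcm(LM(g_2), LM(g_4)) = yz.
S = (lcm/LT(g_2))·g_2 − (lcm/LT(g_4))·g_4 = y - 53/24z^3 - 3/8z^2 + 5/8z - 2.
Reduce S modulo (g_1, g_2, g_3, g_4, g_5) in that order:
  leading term y: subtract (3/2)·g_4 from y - 53/24z^3 - 3/8z^2 + 5/8z - 2 → -53/24z^3 - 31/12z^2 + 1/4z
  leading term z^3: subtract (-3/2)·g_5 from -53/24z^3 - 31/12z^2 + 1/4z → 0
The remainder is 0, so this S-polynomial contributes no new basis element.

S(g_2, g_4) = y - 53/24z^3 - 3/8z^2 + 5/8z - 2; remainder on division = 0.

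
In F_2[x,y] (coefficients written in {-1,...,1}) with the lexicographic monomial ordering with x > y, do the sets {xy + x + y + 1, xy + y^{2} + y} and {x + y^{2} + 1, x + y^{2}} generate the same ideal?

Equality of ideals is decidable: compute both reduced Gröbner bases (unique for the ordering) and check whether they agree.
Buchberger on the first generating set:
f_1 = xy + x + y + 1, LT = xy.
f_2 = xy + y^{2} + y, LT = xy.

S(f_1,f_2): lcm = xy. S = x + y^{2} + 1.
  reduce S modulo (f_1, f_2):
  remainder x + y^{2} + 1 ≠ 0; add g_3 = x + y^{2} + 1 to the basis.

S(f_1,g_3): lcm = xy. S = x + y^{3} + 1.
  reduce S modulo (f_1, f_2, g_3):
  remainder y^{3} + y^{2} ≠ 0; add g_4 = y^{3} + y^{2} to the basis.

The other S-polynomials (S(f_2,g_3), S(f_1,g_4), S(f_2,g_4), S(g_3,g_4)) all reduce to 0 modulo the current basis, so we have a Gröbner basis.
Inter-reduce: drop elements whose leading term is divisible by another's, tail-reduce, and make monic.
Reduced Gröbner basis: {x + y^{2} + 1, y^{3} + y^{2}}.

Buchberger on the second generating set:
h_1 = x + y^{2} + 1, LT = x.
h_2 = x + y^{2}, LT = x.

S(h_1,h_2): lcm = x. S = 1.
  reduce S modulo (h_1, h_2):
  remainder 1 ≠ 0; add k_3 = 1 to the basis.

The other S-polynomials (S(h_1,k_3), S(h_2,k_3)) all reduce to 0 modulo the current basis, so we have a Gröbner basis.
Inter-reduce: drop elements whose leading term is divisible by another's, tail-reduce, and make monic.
Reduced Gröbner basis: {1}.

The bases are distinct; the ideals are different.

No, the ideals differ.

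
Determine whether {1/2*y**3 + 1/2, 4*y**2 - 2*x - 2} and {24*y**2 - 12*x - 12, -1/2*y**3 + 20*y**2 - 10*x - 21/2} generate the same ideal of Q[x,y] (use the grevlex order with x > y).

Two ideals are equal iff their reduced Gröbner bases coincide (the reduced basis is unique for a fixed ordering).
Buchberger on the first generating set:
f_1 = 1/2*y**3 + 1/2, LT = y**3.
f_2 = 4*y**2 - 2*x - 2, LT = y**2.

S(f_1,f_2): lcm = y**3. S = 1/2*x*y + 1/2*y + 1.
  reduce S modulo (f_1, f_2):
  remainder 1/2*x*y + 1/2*y + 1 ≠ 0; add g_3 = 1/2*x*y + 1/2*y + 1 to the basis.

S(f_2,g_3): lcm = x*y**2. S = -1/2*x**2 - y**2 - 1/2*x - 2*y.
  reduce S modulo (f_1, f_2, g_3):
  remainder -1/2*x**2 - x - 2*y - 1/2 ≠ 0; add g_4 = -1/2*x**2 - x - 2*y - 1/2 to the basis.

The other S-polynomials (S(f_1,g_3), S(f_1,g_4), S(f_2,g_4), S(g_3,g_4)) all reduce to 0 modulo the current basis, so we have a Gröbner basis.
Inter-reduce: drop elements whose leading term is divisible by another's, tail-reduce, and make monic.
Reduced Gröbner basis: {x**2 + 2*x + 4*y + 1, x*y + y + 2, y**2 - 1/2*x - 1/2}.

Buchberger on the second generating set:
h_1 = 24*y**2 - 12*x - 12, LT = y**2.
h_2 = -1/2*y**3 + 20*y**2 - 10*x - 21/2, LT = y**3.

S(h_1,h_2): lcm = y**3. S = -1/2*x*y + 40*y**2 - 20*x - 1/2*y - 21.
  reduce S modulo (h_1, h_2):
  remainder -1/2*x*y - 1/2*y - 1 ≠ 0; add k_3 = -1/2*x*y - 1/2*y - 1 to the basis.

S(h_1,k_3): lcm = x*y**2. S = -1/2*x**2 - y**2 - 1/2*x - 2*y.
  reduce S modulo (h_1, h_2, k_3):
  remainder -1/2*x**2 - x - 2*y - 1/2 ≠ 0; add k_4 = -1/2*x**2 - x - 2*y - 1/2 to the basis.

The other S-polynomials (S(h_2,k_3), S(h_1,k_4), S(h_2,k_4), S(k_3,k_4)) all reduce to 0 modulo the current basis, so we have a Gröbner basis.
Inter-reduce: drop elements whose leading term is divisible by another's, tail-reduce, and make monic.
Reduced Gröbner basis: {x**2 + 2*x + 4*y + 1, x*y + y + 2, y**2 - 1/2*x - 1/2}.

The two bases agree; hence the ideals are identical.

Yes, the ideals are equal.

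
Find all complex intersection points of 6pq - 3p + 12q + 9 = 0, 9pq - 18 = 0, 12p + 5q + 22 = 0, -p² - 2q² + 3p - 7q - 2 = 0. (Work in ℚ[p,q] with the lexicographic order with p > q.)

{(-1, -2)}

Compute a lex Gröbner basis by Buchberger's algorithm.
f_1 = 6pq - 3p + 12q + 9, LT = pq.
f_2 = 9pq - 18, LT = pq.
f_3 = 12p + 5q + 22, LT = p.
f_4 = -p² + 3p - 2q² - 7q - 2, LT = p².

S(f_1,f_2): lcm = pq. S = -½p + 2q + 7/2.
  reduce S modulo (f_1, f_2, f_3, f_4):
  remainder 53/24q + 53/12 ≠ 0; add h_5 = 53/24q + 53/12 to the basis.

The other S-polynomials (S(f_1,f_3), S(f_1,f_4), S(f_2,f_3), S(f_2,f_4), S(f_3,f_4), S(f_1,h_5), S(f_2,h_5), S(f_3,h_5), S(f_4,h_5)) all reduce to 0 modulo the current basis, so we have a Gröbner basis.
Inter-reduce: drop elements whose leading term is divisible by another's, tail-reduce, and make monic.
Reduced Gröbner basis: {p + 1, q + 2}.

The lex basis is triangular: the last element involves only q. Solving q + 2 = 0 gives q ∈ {-2}; substituting each value into the earlier elements determines the remaining variables.
  q = -2: the earlier basis element becomes p + 1 = 0, giving p = -1 — point (-1, -2).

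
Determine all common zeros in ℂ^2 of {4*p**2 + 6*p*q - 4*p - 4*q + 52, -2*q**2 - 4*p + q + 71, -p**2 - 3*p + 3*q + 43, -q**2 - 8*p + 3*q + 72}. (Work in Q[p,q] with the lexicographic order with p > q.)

{(4, -5)}

Compute a lex Gröbner basis by Buchberger's algorithm.
f_1 = 4*p**2 + 6*p*q - 4*p - 4*q + 52, LT = p**2.
f_2 = -4*p - 2*q**2 + q + 71, LT = p.
f_3 = -p**2 - 3*p + 3*q + 43, LT = p**2.
f_4 = -8*p - q**2 + 3*q + 72, LT = p.

S(f_1,f_2): lcm = p**2. S = -1/2*p*q**2 + 7/4*p*q + 67/4*p - q + 13.
  reduce S modulo (f_1, f_2, f_3, f_4):
  remainder 1/4*q**4 - q**3 - 269/16*q**2 + 137/4*q + 4965/16 ≠ 0; add h_5 = 1/4*q**4 - q**3 - 269/16*q**2 + 137/4*q + 4965/16 to the basis.

S(f_1,f_3): lcm = p**2. S = 3/2*p*q - 4*p + 2*q + 56.
  reduce S modulo (f_1, f_2, f_3, f_4, h_5):
  remainder -3/4*q**3 + 19/8*q**2 + 221/8*q - 15 ≠ 0; add h_6 = -3/4*q**3 + 19/8*q**2 + 221/8*q - 15 to the basis.

S(f_1,f_4): lcm = p**2. S = -1/8*p*q**2 + 15/8*p*q + 8*p - q + 13.
  reduce S modulo (f_1, f_2, f_3, f_4, h_5, h_6):
  remainder -367/96*q**2 - 145/192*q + 5875/64 ≠ 0; add h_7 = -367/96*q**2 - 145/192*q + 5875/64 to the basis.

S(f_2,f_4): lcm = p. S = 3/8*q**2 + 1/8*q - 35/4.
  reduce S modulo (f_1, f_2, f_3, f_4, h_5, h_6, h_7):
  remainder 299/5872*q + 1495/5872 ≠ 0; add h_8 = 299/5872*q + 1495/5872 to the basis.

The other S-polynomials (S(f_2,f_3), S(f_3,f_4), S(f_1,h_5), S(f_2,h_5), S(f_3,h_5), S(f_4,h_5), S(f_1,h_6), S(f_2,h_6), S(f_3,h_6), S(f_4,h_6), S(h_5,h_6), S(f_1,h_7), S(f_2,h_7), S(f_3,h_7), S(f_4,h_7), S(h_5,h_7), S(h_6,h_7), S(f_1,h_8), S(f_2,h_8), S(f_3,h_8), S(f_4,h_8), S(h_5,h_8), S(h_6,h_8), S(h_7,h_8)) all reduce to 0 modulo the current basis, so we have a Gröbner basis.
Inter-reduce: drop elements whose leading term is divisible by another's, tail-reduce, and make monic.
Reduced Gröbner basis: {p - 4, q + 5}.

A lex Gröbner basis eliminates variables successively. Here q + 5 depends only on q, with roots {-5}; lifting each root through the earlier basis elements recovers the full solutions.
  q = -5: the earlier basis element becomes p - 4 = 0, giving p = 4 — point (4, -5).
Zero-dimensionality of the ideal guarantees finitely many solutions over ℂ.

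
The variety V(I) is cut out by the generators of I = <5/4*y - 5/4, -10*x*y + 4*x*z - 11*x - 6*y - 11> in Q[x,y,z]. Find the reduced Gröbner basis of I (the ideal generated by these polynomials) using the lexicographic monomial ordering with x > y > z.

f_1 = 5/4*y - 5/4, LT = y.
f_2 = -10*x*y + 4*x*z - 11*x - 6*y - 11, LT = x*y.

S(f_1,f_2): lcm = x*y. S = 2/5*x*z - 21/10*x - 3/5*y - 11/10.
  leading term x*z: no divisor's leading term divides it; move 2/5*x*z to the remainder.
  leading term x: no divisor's leading term divides it; move -21/10*x to the remainder.
  leading term y: subtract (-12/25)·f_1 from -3/5*y - 11/10 → -17/10
  leading term 1: no divisor's leading term divides it; move -17/10 to the remainder.
  remainder 2/5*x*z - 21/10*x - 17/10 ≠ 0; add g_3 = 2/5*x*z - 21/10*x - 17/10 to the basis.

S(f_1,g_3): leading monomials are coprime, so the S-polynomial reduces to 0 (Buchberger's first criterion).
S(f_2,g_3): lcm = x*y*z. S = 21/4*x*y - 2/5*x*z**2 + 11/10*x*z + 3/5*y*z + 17/4*y + 11/10*z.
  leading term x*y: subtract (21/5*x)·f_1 from 21/4*x*y - 2/5*x*z**2 + 11/10*x*z + 3/5*y*z + 17/4*y + 11/10*z → -2/5*x*z**2 + 11/10*x*z + 21/4*x + 3/5*y*z + 17/4*y + 11/10*z
  leading term x*z**2: subtract (-z)·g_3 from -2/5*x*z**2 + 11/10*x*z + 21/4*x + 3/5*y*z + 17/4*y + 11/10*z → -x*z + 21/4*x + 3/5*y*z + 17/4*y - 3/5*z
  leading term x*z: subtract (-5/2)·g_3 from -x*z + 21/4*x + 3/5*y*z + 17/4*y - 3/5*z → 3/5*y*z + 17/4*y - 3/5*z - 17/4
  leading term y*z: subtract (12/25*z)·f_1 from 3/5*y*z + 17/4*y - 3/5*z - 17/4 → 17/4*y - 17/4
  leading term y: subtract (17/5)·f_1 from 17/4*y - 17/4 → 0
  remainder 0.

Every S-polynomial of the final basis reduces to 0, so we have a Gröbner basis.
Inter-reduce: drop elements whose leading term is divisible by another's, tail-reduce, and make monic.

G = {x*z - 21/4*x - 17/4, y - 1}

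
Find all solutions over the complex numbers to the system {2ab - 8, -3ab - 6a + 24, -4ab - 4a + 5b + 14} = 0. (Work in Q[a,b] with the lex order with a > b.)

Compute a lex Gröbner basis by Buchberger's algorithm.
f_1 = 2ab - 8, LT = ab.
f_2 = -3ab - 6a + 24, LT = ab.
f_3 = -4ab - 4a + 5b + 14, LT = ab.

S(f_1,f_2): lcm = ab. S = -2a + 4.
  leading term a: no divisor's leading term divides it; move -2a to the remainder.
  leading term 1: no divisor's leading term divides it; move 4 to the remainder.
  remainder -2a + 4 ≠ 0; add h_4 = -2a + 4 to the basis.

S(f_1,f_3): lcm = ab. S = -a + 5/4b - 1/2.
  leading term a: subtract (1/2)·h_4 from -a + 5/4b - 1/2 → 5/4b - 5/2
  leading term b: no divisor's leading term divides it; move 5/4b to the remainder.
  leading term 1: no divisor's leading term divides it; move -5/2 to the remainder.
  remainder 5/4b - 5/2 ≠ 0; add h_5 = 5/4b - 5/2 to the basis.

S(f_2,f_3): lcm = ab. S = a + 5/4b - 9/2.
  leading term a: subtract (-1/2)·h_4 from a + 5/4b - 9/2 → 5/4b - 5/2
  leading term b: subtract (1)·h_5 from 5/4b - 5/2 → 0
  remainder 0.

S(f_1,h_4): lcm = ab. S = 2b - 4.
  leading term b: subtract (8/5)·h_5 from 2b - 4 → 0
  remainder 0.

S(f_2,h_4): lcm = ab. S = 2a + 2b - 8.
  leading term a: subtract (-1)·h_4 from 2a + 2b - 8 → 2b - 4
  leading term b: subtract (8/5)·h_5 from 2b - 4 → 0
  remainder 0.

S(f_3,h_4): lcm = ab. S = a + 3/4b - 7/2.
  leading term a: subtract (-1/2)·h_4 from a + 3/4b - 7/2 → 3/4b - 3/2
  leading term b: subtract (3/5)·h_5 from 3/4b - 3/2 → 0
  remainder 0.

S(f_1,h_5): lcm = ab. S = 2a - 4.
  leading term a: subtract (-1)·h_4 from 2a - 4 → 0
  remainder 0.

S(f_2,h_5): lcm = ab. S = 4a - 8.
  leading term a: subtract (-2)·h_4 from 4a - 8 → 0
  remainder 0.

S(f_3,h_5): lcm = ab. S = 3a - 5/4b - 7/2.
  leading term a: subtract (-3/2)·h_4 from 3a - 5/4b - 7/2 → -5/4b + 5/2
  leading term b: subtract (-1)·h_5 from -5/4b + 5/2 → 0
  remainder 0.

S(h_4,h_5): leading monomials are coprime, so the S-polynomial reduces to 0 (Buchberger's first criterion).
Every S-polynomial of the final basis reduces to 0, so we have a Gröbner basis.
Inter-reduce: drop elements whose leading term is divisible by another's, tail-reduce, and make monic.
Reduced Gröbner basis: {a - 2, b - 2}.

A lex Gröbner basis eliminates variables successively. Here b - 2 depends only on b, with roots {2}; lifting each root through the earlier basis elements recovers the full solutions.
  b = 2: the earlier basis element becomes a - 2 = 0, giving a = 2 — point (2, 2).
Substituting each solution back into the original system confirms all equations vanish.

{(2, 2)}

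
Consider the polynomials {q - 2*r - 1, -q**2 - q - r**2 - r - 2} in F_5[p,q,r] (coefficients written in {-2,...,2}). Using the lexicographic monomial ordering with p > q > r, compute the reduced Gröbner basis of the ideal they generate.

Buchberger's algorithm terminates because the ascending chain of leading-term ideals stabilizes.

f_1 = q - 2*r - 1, LT = q.
f_2 = -q**2 - q - r**2 - r - 2, LT = q**2.

S(f_1,f_2): lcm = q**2. S = -2*q*r - 2*q - r**2 - r - 2.
  leading term q*r: subtract (-2*r)·f_1 from -2*q*r - 2*q - r**2 - r - 2 → -2*q + 2*r - 2
  leading term q: subtract (-2)·f_1 from -2*q + 2*r - 2 → -2*r + 1
  leading term r: no divisor's leading term divides it; move -2*r to the remainder.
  leading term 1: no divisor's leading term divides it; move 1 to the remainder.
  remainder -2*r + 1 ≠ 0; add g_3 = -2*r + 1 to the basis.

The other S-polynomials (S(f_1,g_3), S(f_2,g_3)) all reduce to 0 modulo the current basis, so we have a Gröbner basis.
Inter-reduce: drop elements whose leading term is divisible by another's, tail-reduce, and make monic.

G = {q - 2, r + 2}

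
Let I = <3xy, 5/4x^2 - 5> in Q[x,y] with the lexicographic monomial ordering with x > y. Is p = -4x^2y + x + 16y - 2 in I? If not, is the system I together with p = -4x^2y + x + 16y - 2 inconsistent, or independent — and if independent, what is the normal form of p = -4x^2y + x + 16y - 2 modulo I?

First compute the reduced Gröbner basis of I by Buchberger's algorithm.
f_1 = 3xy, LT = xy.
f_2 = 5/4x^2 - 5, LT = x^2.

S(f_1,f_2): lcm = x^2y. S = 4y.
  leading term y: no divisor's leading term divides it; move 4y to the remainder.
  remainder 4y ≠ 0; add h_3 = 4y to the basis.

The other S-polynomials (S(f_1,h_3), S(f_2,h_3)) all reduce to 0 modulo the current basis, so we have a Gröbner basis.
Inter-reduce: drop elements whose leading term is divisible by another's, tail-reduce, and make monic.
Reduced Gröbner basis: {x^2 - 4, y}.
Label its elements g_1 = x^2 - 4, g_2 = y.

Reduce p = -4x^2y + x + 16y - 2 modulo G:
  leading term x^2y: subtract (-4y)·g_1 from -4x^2y + x + 16y - 2 → x - 2
  leading term x: no divisor's leading term divides it; move x to the remainder.
  leading term 1: no divisor's leading term divides it; move -2 to the remainder.
  normal form = x - 2.
The normal form is nonzero, so p ∉ I. Since p minus its normal form lies in I, I + (p) = I + (r) where r = x - 2; decide whether this ideal is the whole ring.
Run Buchberger on G together with r (pairs among the g_i already reduce to 0 since G is a Gröbner basis):
g_1 = x^2 - 4, LT = x^2.
g_2 = y, LT = y.
r = x - 2, LT = x.

The S-polynomials (S(g_1,g_2), S(g_1,r), S(g_2,r)) all reduce to 0 modulo the current basis, so we have a Gröbner basis.
Inter-reduce: drop elements whose leading term is divisible by another's, tail-reduce, and make monic.
Reduced Gröbner basis: {x - 2, y}.
The reduced Gröbner basis of I + (p) is {x - 2, y} ≠ {1}, a proper ideal, so the enlarged system stays consistent: p is independent of I, with normal form x - 2.

-4x^2y + x + 16y - 2 is independent of I; its normal form modulo I is x - 2.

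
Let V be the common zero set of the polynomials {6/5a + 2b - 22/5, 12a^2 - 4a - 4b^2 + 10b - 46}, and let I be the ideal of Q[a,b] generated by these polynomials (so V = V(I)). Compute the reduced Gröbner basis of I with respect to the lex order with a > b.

f_1 = 6/5a + 2b - 22/5, LT = a.
f_2 = 12a^2 - 4a - 4b^2 + 10b - 46, LT = a^2.

S(f_1,f_2): lcm = a^2. S = 5/3ab - 10/3a + 1/3b^2 - 5/6b + 23/6.
  reduce S modulo (f_1, f_2):
  remainder -22/9b^2 + 65/6b - 151/18 ≠ 0; add g_3 = -22/9b^2 + 65/6b - 151/18 to the basis.

The other S-polynomials (S(f_1,g_3), S(f_2,g_3)) all reduce to 0 modulo the current basis, so we have a Gröbner basis.
Inter-reduce: drop elements whose leading term is divisible by another's, tail-reduce, and make monic.

G = {a + 5/3b - 11/3, b^2 - 195/44b + 151/44}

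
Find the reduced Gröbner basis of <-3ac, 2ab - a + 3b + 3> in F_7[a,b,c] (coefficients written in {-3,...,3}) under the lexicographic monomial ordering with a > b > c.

f_1 = -3ac, LT = ac.
f_2 = 2ab - a + 3b + 3, LT = ab.

S(f_1,f_2): lcm = abc. S = -3ac + 2bc + 2c.
  leading term ac: subtract (1)·f_1 from -3ac + 2bc + 2c → 2bc + 2c
  leading term bc: no divisor's leading term divides it; move 2bc to the remainder.
  leading term c: no divisor's leading term divides it; move 2c to the remainder.
  remainder 2bc + 2c ≠ 0; add g_3 = 2bc + 2c to the basis.

S(f_1,g_3): lcm = abc. S = -ac.
  leading term ac: subtract (-2)·f_1 from -ac → 0
  remainder 0.

S(f_2,g_3): lcm = abc. S = 2ac - 2bc - 2c.
  leading term ac: subtract (-3)·f_1 from 2ac - 2bc - 2c → -2bc - 2c
  leading term bc: subtract (-1)·g_3 from -2bc - 2c → 0
  remainder 0.

Every S-polynomial of the final basis reduces to 0, so we have a Gröbner basis.

G = {ab + 3a - 2b - 2, ac, bc + c}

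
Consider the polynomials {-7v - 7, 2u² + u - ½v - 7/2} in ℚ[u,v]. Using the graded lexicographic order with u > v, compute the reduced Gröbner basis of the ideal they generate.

f_1 = -7v - 7, LT = v.
f_2 = 2u² + u - ½v - 7/2, LT = u².

The S-polynomials (S(f_1,f_2)) all reduce to 0 modulo the current basis, so we have a Gröbner basis.

G = {u² + ½u - 3/2, v + 1}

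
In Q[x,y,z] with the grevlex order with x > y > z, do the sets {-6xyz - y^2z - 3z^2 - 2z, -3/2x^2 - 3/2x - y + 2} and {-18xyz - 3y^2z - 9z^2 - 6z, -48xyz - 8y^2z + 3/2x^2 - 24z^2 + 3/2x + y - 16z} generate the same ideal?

Equality of ideals is decidable: compute both reduced Gröbner bases (unique for the ordering) and check whether they agree.
Buchberger on the first generating set:
f_1 = -6xyz - y^2z - 3z^2 - 2z, LT = xyz.
f_2 = -3/2x^2 - 3/2x - y + 2, LT = x^2.

S(f_1,f_2): lcm = x^2yz. S = 1/6xy^2z - xyz - 2/3y^2z + 1/2xz^2 + 1/3xz + 4/3yz.
  leading term xy^2z: subtract (-1/36y)·f_1 from 1/6xy^2z - xyz - 2/3y^2z + 1/2xz^2 + 1/3xz + 4/3yz → -1/36y^3z - xyz - 2/3y^2z + 1/2xz^2 - 1/12yz^2 + 1/3xz + 23/18yz
  leading term y^3z: no divisor's leading term divides it; move -1/36y^3z to the remainder.
  leading term xyz: subtract (1/6)·f_1 from -xyz - 2/3y^2z + 1/2xz^2 - 1/12yz^2 + 1/3xz + 23/18yz → -1/2y^2z + 1/2xz^2 - 1/12yz^2 + 1/3xz + 23/18yz + 1/2z^2 + 1/3z
  leading term y^2z: no divisor's leading term divides it; move -1/2y^2z to the remainder.
  leading term xz^2: no divisor's leading term divides it; move 1/2xz^2 to the remainder.
  leading term yz^2: no divisor's leading term divides it; move -1/12yz^2 to the remainder.
  leading term xz: no divisor's leading term divides it; move 1/3xz to the remainder.
  leading term yz: no divisor's leading term divides it; move 23/18yz to the remainder.
  leading term z^2: no divisor's leading term divides it; move 1/2z^2 to the remainder.
  leading term z: no divisor's leading term divides it; move 1/3z to the remainder.
  remainder -1/36y^3z - 1/2y^2z + 1/2xz^2 - 1/12yz^2 + 1/3xz + 23/18yz + 1/2z^2 + 1/3z ≠ 0; add g_3 = -1/36y^3z - 1/2y^2z + 1/2xz^2 - 1/12yz^2 + 1/3xz + 23/18yz + 1/2z^2 + 1/3z to the basis.

S(f_1,g_3): lcm = xy^3z. S = 1/6y^4z - 18xy^2z + 18x^2z^2 - 3xyz^2 + 1/2y^2z^2 + 12x^2z + 46xyz + 1/3y^2z + 18xz^2 + 12xz.
  leading term y^4z: subtract (-6y)·g_3 from 1/6y^4z - 18xy^2z + 18x^2z^2 - 3xyz^2 + 1/2y^2z^2 + 12x^2z + 46xyz + 1/3y^2z + 18xz^2 + 12xz → -18xy^2z - 3y^3z + 18x^2z^2 + 12x^2z + 48xyz + 8y^2z + 18xz^2 + 3yz^2 + 12xz + 2yz
  leading term xy^2z: subtract (3y)·f_1 from -18xy^2z - 3y^3z + 18x^2z^2 + 12x^2z + 48xyz + 8y^2z + 18xz^2 + 3yz^2 + 12xz + 2yz → 18x^2z^2 + 12x^2z + 48xyz + 8y^2z + 18xz^2 + 12yz^2 + 12xz + 8yz
  leading term x^2z^2: subtract (-12z^2)·f_2 from 18x^2z^2 + 12x^2z + 48xyz + 8y^2z + 18xz^2 + 12yz^2 + 12xz + 8yz → 12x^2z + 48xyz + 8y^2z + 12xz + 8yz + 24z^2
  leading term x^2z: subtract (-8z)·f_2 from 12x^2z + 48xyz + 8y^2z + 12xz + 8yz + 24z^2 → 48xyz + 8y^2z + 24z^2 + 16z
  leading term xyz: subtract (-8)·f_1 from 48xyz + 8y^2z + 24z^2 + 16z → 0
  remainder 0.

S(f_2,g_3): leading monomials are coprime, so the S-polynomial reduces to 0 (Buchberger's first criterion).
Every S-polynomial of the final basis reduces to 0, so we have a Gröbner basis.
Inter-reduce: drop elements whose leading term is divisible by another's, tail-reduce, and make monic.
Reduced Gröbner basis: {y^3z + 18y^2z - 18xz^2 + 3yz^2 - 12xz - 46yz - 18z^2 - 12z, xyz + 1/6y^2z + 1/2z^2 + 1/3z, x^2 + x + 2/3y - 4/3}.

Buchberger on the second generating set:
h_1 = -18xyz - 3y^2z - 9z^2 - 6z, LT = xyz.
h_2 = -48xyz - 8y^2z + 3/2x^2 - 24z^2 + 3/2x + y - 16z, LT = xyz.

S(h_1,h_2): lcm = xyz. S = 1/32x^2 + 1/32x + 1/48y.
  leading term x^2: no divisor's leading term divides it; move 1/32x^2 to the remainder.
  leading term x: no divisor's leading term divides it; move 1/32x to the remainder.
  leading term y: no divisor's leading term divides it; move 1/48y to the remainder.
  remainder 1/32x^2 + 1/32x + 1/48y ≠ 0; add k_3 = 1/32x^2 + 1/32x + 1/48y to the basis.

S(h_1,k_3): lcm = x^2yz. S = 1/6xy^2z - xyz - 2/3y^2z + 1/2xz^2 + 1/3xz.
  leading term xy^2z: subtract (-1/108y)·h_1 from 1/6xy^2z - xyz - 2/3y^2z + 1/2xz^2 + 1/3xz → -1/36y^3z - xyz - 2/3y^2z + 1/2xz^2 - 1/12yz^2 + 1/3xz - 1/18yz
  leading term y^3z: no divisor's leading term divides it; move -1/36y^3z to the remainder.
  leading term xyz: subtract (1/18)·h_1 from -xyz - 2/3y^2z + 1/2xz^2 - 1/12yz^2 + 1/3xz - 1/18yz → -1/2y^2z + 1/2xz^2 - 1/12yz^2 + 1/3xz - 1/18yz + 1/2z^2 + 1/3z
  leading term y^2z: no divisor's leading term divides it; move -1/2y^2z to the remainder.
  leading term xz^2: no divisor's leading term divides it; move 1/2xz^2 to the remainder.
  leading term yz^2: no divisor's leading term divides it; move -1/12yz^2 to the remainder.
  leading term xz: no divisor's leading term divides it; move 1/3xz to the remainder.
  leading term yz: no divisor's leading term divides it; move -1/18yz to the remainder.
  leading term z^2: no divisor's leading term divides it; move 1/2z^2 to the remainder.
  leading term z: no divisor's leading term divides it; move 1/3z to the remainder.
  remainder -1/36y^3z - 1/2y^2z + 1/2xz^2 - 1/12yz^2 + 1/3xz - 1/18yz + 1/2z^2 + 1/3z ≠ 0; add k_4 = -1/36y^3z - 1/2y^2z + 1/2xz^2 - 1/12yz^2 + 1/3xz - 1/18yz + 1/2z^2 + 1/3z to the basis.

S(h_2,k_3): lcm = x^2yz. S = 1/6xy^2z - 1/32x^3 - xyz - 2/3y^2z + 1/2xz^2 - 1/32x^2 - 1/48xy + 1/3xz.
  leading term xy^2z: subtract (-1/108y)·h_1 from 1/6xy^2z - 1/32x^3 - xyz - 2/3y^2z + 1/2xz^2 - 1/32x^2 - 1/48xy + 1/3xz → -1/36y^3z - 1/32x^3 - xyz - 2/3y^2z + 1/2xz^2 - 1/12yz^2 - 1/32x^2 - 1/48xy + 1/3xz - 1/18yz
  leading term y^3z: subtract (1)·k_4 from -1/36y^3z - 1/32x^3 - xyz - 2/3y^2z + 1/2xz^2 - 1/12yz^2 - 1/32x^2 - 1/48xy + 1/3xz - 1/18yz → -1/32x^3 - xyz - 1/6y^2z - 1/32x^2 - 1/48xy - 1/2z^2 - 1/3z
  leading term x^3: subtract (-x)·k_3 from -1/32x^3 - xyz - 1/6y^2z - 1/32x^2 - 1/48xy - 1/2z^2 - 1/3z → -xyz - 1/6y^2z - 1/2z^2 - 1/3z
  leading term xyz: subtract (1/18)·h_1 from -xyz - 1/6y^2z - 1/2z^2 - 1/3z → 0
  remainder 0.

S(h_1,k_4): lcm = xy^3z. S = 1/6y^4z - 18xy^2z + 18x^2z^2 - 3xyz^2 + 1/2y^2z^2 + 12x^2z - 2xyz + 1/3y^2z + 18xz^2 + 12xz.
  leading term y^4z: subtract (-6y)·k_4 from 1/6y^4z - 18xy^2z + 18x^2z^2 - 3xyz^2 + 1/2y^2z^2 + 12x^2z - 2xyz + 1/3y^2z + 18xz^2 + 12xz → -18xy^2z - 3y^3z + 18x^2z^2 + 12x^2z + 18xz^2 + 3yz^2 + 12xz + 2yz
  leading term xy^2z: subtract (y)·h_1 from -18xy^2z - 3y^3z + 18x^2z^2 + 12x^2z + 18xz^2 + 3yz^2 + 12xz + 2yz → 18x^2z^2 + 12x^2z + 18xz^2 + 12yz^2 + 12xz + 8yz
  leading term x^2z^2: subtract (576z^2)·k_3 from 18x^2z^2 + 12x^2z + 18xz^2 + 12yz^2 + 12xz + 8yz → 12x^2z + 12xz + 8yz
  leading term x^2z: subtract (384z)·k_3 from 12x^2z + 12xz + 8yz → 0
  remainder 0.

S(h_2,k_4): lcm = xy^3z. S = 1/6y^4z - 1/32x^2y^2 - 18xy^2z + 18x^2z^2 - 3xyz^2 + 1/2y^2z^2 - 1/32xy^2 - 1/48y^3 + 12x^2z - 2xyz + 1/3y^2z + 18xz^2 + 12xz.
  leading term y^4z: subtract (-6y)·k_4 from 1/6y^4z - 1/32x^2y^2 - 18xy^2z + 18x^2z^2 - 3xyz^2 + 1/2y^2z^2 - 1/32xy^2 - 1/48y^3 + 12x^2z - 2xyz + 1/3y^2z + 18xz^2 + 12xz → -1/32x^2y^2 - 18xy^2z - 3y^3z + 18x^2z^2 - 1/32xy^2 - 1/48y^3 + 12x^2z + 18xz^2 + 3yz^2 + 12xz + 2yz
  leading term x^2y^2: subtract (-y^2)·k_3 from -1/32x^2y^2 - 18xy^2z - 3y^3z + 18x^2z^2 - 1/32xy^2 - 1/48y^3 + 12x^2z + 18xz^2 + 3yz^2 + 12xz + 2yz → -18xy^2z - 3y^3z + 18x^2z^2 + 12x^2z + 18xz^2 + 3yz^2 + 12xz + 2yz
  leading term xy^2z: subtract (y)·h_1 from -18xy^2z - 3y^3z + 18x^2z^2 + 12x^2z + 18xz^2 + 3yz^2 + 12xz + 2yz → 18x^2z^2 + 12x^2z + 18xz^2 + 12yz^2 + 12xz + 8yz
  leading term x^2z^2: subtract (576z^2)·k_3 from 18x^2z^2 + 12x^2z + 18xz^2 + 12yz^2 + 12xz + 8yz → 12x^2z + 12xz + 8yz
  leading term x^2z: subtract (384z)·k_3 from 12x^2z + 12xz + 8yz → 0
  remainder 0.

S(k_3,k_4): leading monomials are coprime, so the S-polynomial reduces to 0 (Buchberger's first criterion).
Every S-polynomial of the final basis reduces to 0, so we have a Gröbner basis.
Inter-reduce: drop elements whose leading term is divisible by another's, tail-reduce, and make monic.
Reduced Gröbner basis: {y^3z + 18y^2z - 18xz^2 + 3yz^2 - 12xz + 2yz - 18z^2 - 12z, xyz + 1/6y^2z + 1/2z^2 + 1/3z, x^2 + x + 2/3y}.

Since the reduced bases disagree, the two ideals are not the same.

No, the ideals differ.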